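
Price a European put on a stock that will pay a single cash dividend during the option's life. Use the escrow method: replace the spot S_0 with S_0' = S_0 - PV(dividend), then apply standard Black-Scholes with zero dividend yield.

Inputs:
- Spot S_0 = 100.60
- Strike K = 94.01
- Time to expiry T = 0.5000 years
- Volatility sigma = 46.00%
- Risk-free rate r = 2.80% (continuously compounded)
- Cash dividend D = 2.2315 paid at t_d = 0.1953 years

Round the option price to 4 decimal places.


PV(D) = D * exp(-r * t_d) = 2.2315 * 0.99454652 = 2.21933057
S_0' = S_0 - PV(D) = 100.6000 - 2.21933057 = 98.38066943
d1 = (ln(S_0'/K) + (r + sigma^2/2)*T) / (sigma*sqrt(T)) = 0.34538531
d2 = d1 - sigma*sqrt(T) = 0.02011619
exp(-rT) = 0.98609754
N(-d1) = 0.36490236; N(-d2) = 0.49197534
P = K * exp(-rT) * N(-d2) - S_0' * N(-d1) = 94.0100 * 0.98609754 * 0.49197534 - 98.38066943 * 0.36490236 = 9.7083

Answer: Price = 9.7083


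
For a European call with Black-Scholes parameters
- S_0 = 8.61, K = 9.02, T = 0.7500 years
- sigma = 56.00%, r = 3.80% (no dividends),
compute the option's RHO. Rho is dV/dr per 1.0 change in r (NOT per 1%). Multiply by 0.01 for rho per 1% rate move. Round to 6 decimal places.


d1 = 0.2053304671; d2 = -0.2796437591
phi(d1) = 0.3906204785; exp(-qT) = 1.0000000000; exp(-rT) = 0.9719022941
N(d2) = 0.3898754155
Rho = K*T*exp(-rT)*N(d2) = 9.0200 * 0.7500 * 0.9719022941 * 0.3898754155 = 2.563399

Answer: Rho = 2.563399


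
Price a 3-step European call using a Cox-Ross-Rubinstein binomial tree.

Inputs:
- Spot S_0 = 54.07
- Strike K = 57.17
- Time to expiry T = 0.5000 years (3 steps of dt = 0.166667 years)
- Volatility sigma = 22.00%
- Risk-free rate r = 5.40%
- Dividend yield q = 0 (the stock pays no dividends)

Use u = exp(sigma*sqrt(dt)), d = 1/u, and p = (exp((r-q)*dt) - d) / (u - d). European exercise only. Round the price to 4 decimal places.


Answer: Price = V(0,0) = 2.7105

Derivation:
dt = T/N = 0.166667
u = exp(sigma*sqrt(dt)) = 1.093971; d = 1/u = 0.914101
p = (exp((r-q)*dt) - d) / (u - d) = 0.527823
Discount per step: exp(-r*dt) = 0.991040
Stock lattice S(k, i) with i counting down-moves:
  k=0: S(0,0) = 54.0700
  k=1: S(1,0) = 59.1510; S(1,1) = 49.4254
  k=2: S(2,0) = 64.7095; S(2,1) = 54.0700; S(2,2) = 45.1798
  k=3: S(3,0) = 70.7904; S(3,1) = 59.1510; S(3,2) = 49.4254; S(3,3) = 41.2989
Terminal payoffs V(N, i) = max(S_T - K, 0):
  V(3,0) = 13.620398; V(3,1) = 1.981037; V(3,2) = 0.000000; V(3,3) = 0.000000
Backward induction: V(k, i) = exp(-r*dt) * [p * V(k+1, i) + (1-p) * V(k+1, i+1)].
  V(2,0) = exp(-r*dt) * [p*13.620398 + (1-p)*1.981037] = 8.051769
  V(2,1) = exp(-r*dt) * [p*1.981037 + (1-p)*0.000000] = 1.036269
  V(2,2) = exp(-r*dt) * [p*0.000000 + (1-p)*0.000000] = 0.000000
  V(1,0) = exp(-r*dt) * [p*8.051769 + (1-p)*1.036269] = 4.696751
  V(1,1) = exp(-r*dt) * [p*1.036269 + (1-p)*0.000000] = 0.542066
  V(0,0) = exp(-r*dt) * [p*4.696751 + (1-p)*0.542066] = 2.710500


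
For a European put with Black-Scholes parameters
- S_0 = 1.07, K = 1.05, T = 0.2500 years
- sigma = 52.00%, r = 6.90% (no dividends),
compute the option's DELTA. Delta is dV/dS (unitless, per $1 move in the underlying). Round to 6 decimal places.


d1 = 0.2689172473; d2 = 0.0089172473
phi(d1) = 0.3847749057; exp(-qT) = 1.0000000000; exp(-rT) = 0.9828979294
N(-d1) = 0.3939966821
Delta = -exp(-qT) * N(-d1) = -1.0000000000 * 0.3939966821 = -0.393997

Answer: Delta = -0.393997


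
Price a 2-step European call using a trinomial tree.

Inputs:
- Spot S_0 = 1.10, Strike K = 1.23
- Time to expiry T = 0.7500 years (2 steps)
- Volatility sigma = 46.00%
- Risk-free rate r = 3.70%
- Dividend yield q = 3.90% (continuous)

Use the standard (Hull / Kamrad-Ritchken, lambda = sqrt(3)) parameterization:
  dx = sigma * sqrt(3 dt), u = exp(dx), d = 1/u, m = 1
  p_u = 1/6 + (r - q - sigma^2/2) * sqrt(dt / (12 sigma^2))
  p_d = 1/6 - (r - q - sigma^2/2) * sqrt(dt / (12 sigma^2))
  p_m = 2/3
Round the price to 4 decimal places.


Answer: Price = V(0,0) = 0.1170

Derivation:
dt = T/N = 0.375000; dx = sigma*sqrt(3*dt) = 0.487904
u = exp(dx) = 1.628898; d = 1/u = 0.613912
p_u = 0.125239, p_m = 0.666667, p_d = 0.208094
Discount per step: exp(-r*dt) = 0.986221
Stock lattice S(k, j) with j the centered position index:
  k=0: S(0,+0) = 1.1000
  k=1: S(1,-1) = 0.6753; S(1,+0) = 1.1000; S(1,+1) = 1.7918
  k=2: S(2,-2) = 0.4146; S(2,-1) = 0.6753; S(2,+0) = 1.1000; S(2,+1) = 1.7918; S(2,+2) = 2.9186
Terminal payoffs V(N, j) = max(S_T - K, 0):
  V(2,-2) = 0.000000; V(2,-1) = 0.000000; V(2,+0) = 0.000000; V(2,+1) = 0.561788; V(2,+2) = 1.688639
Backward induction: V(k, j) = exp(-r*dt) * [p_u * V(k+1, j+1) + p_m * V(k+1, j) + p_d * V(k+1, j-1)]
  V(1,-1) = exp(-r*dt) * [p_u*0.000000 + p_m*0.000000 + p_d*0.000000] = 0.000000
  V(1,+0) = exp(-r*dt) * [p_u*0.561788 + p_m*0.000000 + p_d*0.000000] = 0.069389
  V(1,+1) = exp(-r*dt) * [p_u*1.688639 + p_m*0.561788 + p_d*0.000000] = 0.577935
  V(0,+0) = exp(-r*dt) * [p_u*0.577935 + p_m*0.069389 + p_d*0.000000] = 0.117004


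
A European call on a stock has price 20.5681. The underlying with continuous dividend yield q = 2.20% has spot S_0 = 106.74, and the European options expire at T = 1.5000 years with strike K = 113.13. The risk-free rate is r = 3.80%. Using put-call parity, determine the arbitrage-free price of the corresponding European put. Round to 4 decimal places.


Put-call parity: C - P = S_0 * exp(-qT) - K * exp(-rT).
S_0 * exp(-qT) = 106.7400 * 0.96753856 = 103.27506585
K * exp(-rT) = 113.1300 * 0.94459407 = 106.86192707
P = C - S*exp(-qT) + K*exp(-rT)
P = 20.5681 - 103.27506585 + 106.86192707 = 24.1550

Answer: Put price = 24.1550


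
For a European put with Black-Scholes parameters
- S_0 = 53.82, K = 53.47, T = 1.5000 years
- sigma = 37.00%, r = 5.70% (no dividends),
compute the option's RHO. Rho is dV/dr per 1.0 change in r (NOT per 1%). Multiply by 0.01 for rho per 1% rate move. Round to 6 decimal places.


d1 = 0.4296524092; d2 = -0.0235031932
phi(d1) = 0.3637679446; exp(-qT) = 1.0000000000; exp(-rT) = 0.9180531431
N(-d2) = 0.5093755543
Rho = -K*T*exp(-rT)*N(-d2) = -53.4700 * 1.5000 * 0.9180531431 * 0.5093755543 = -37.506571

Answer: Rho = -37.506571


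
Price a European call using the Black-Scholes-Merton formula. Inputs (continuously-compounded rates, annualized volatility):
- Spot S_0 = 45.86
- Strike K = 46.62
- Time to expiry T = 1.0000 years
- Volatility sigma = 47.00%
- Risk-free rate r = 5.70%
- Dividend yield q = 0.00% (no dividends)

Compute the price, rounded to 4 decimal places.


d1 = (ln(S/K) + (r - q + 0.5*sigma^2) * T) / (sigma * sqrt(T)) = 0.32130563
d2 = d1 - sigma * sqrt(T) = -0.14869437
exp(-rT) = 0.94459407; exp(-qT) = 1.00000000
C = S_0 * exp(-qT) * N(d1) - K * exp(-rT) * N(d2)
N(d1) = 0.62601060; N(d2) = 0.44089740
C = 45.8600 * 1.00000000 * 0.62601060 - 46.6200 * 0.94459407 * 0.44089740 = 9.2931

Answer: Price = 9.2931


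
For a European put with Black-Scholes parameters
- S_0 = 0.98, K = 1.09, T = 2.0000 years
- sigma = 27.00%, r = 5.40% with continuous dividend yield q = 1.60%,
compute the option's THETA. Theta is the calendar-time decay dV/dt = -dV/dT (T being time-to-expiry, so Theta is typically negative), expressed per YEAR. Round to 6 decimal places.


d1 = 0.1113551666; d2 = -0.2704824953
phi(d1) = 0.3964764954; exp(-qT) = 0.9685065821; exp(-rT) = 0.8976275964
Theta = -S*exp(-qT)*phi(d1)*sigma/(2*sqrt(T)) + r*K*exp(-rT)*N(-d2) - q*S*exp(-qT)*N(-d1)
N(-d1) = 0.4556673554; N(-d2) = 0.6066054590; sqrt(T) = 1.4142135624
Term 1 = -0.9800 * 0.9685065821 * 0.3964764954 * 0.2700 / (2 * 1.4142135624) = -0.0359223607
Term 2 = 0.0540 * 1.0900 * 0.8976275964 * 0.6066054590 = 0.0320496114
Term 3 = -0.0160 * 0.9800 * 0.9685065821 * 0.4556673554 = -0.0069198479
Theta = -0.0359223607 + (0.0320496114) + (-0.0069198479) = -0.010793

Answer: Theta = -0.010793


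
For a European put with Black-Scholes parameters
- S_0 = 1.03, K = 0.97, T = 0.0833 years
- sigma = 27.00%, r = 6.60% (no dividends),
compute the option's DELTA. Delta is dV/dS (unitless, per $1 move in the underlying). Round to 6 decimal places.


d1 = 0.8796997430; d2 = 0.8017730466
phi(d1) = 0.2709355384; exp(-qT) = 1.0000000000; exp(-rT) = 0.9945172852
N(-d1) = 0.1895109943
Delta = -exp(-qT) * N(-d1) = -1.0000000000 * 0.1895109943 = -0.189511

Answer: Delta = -0.189511


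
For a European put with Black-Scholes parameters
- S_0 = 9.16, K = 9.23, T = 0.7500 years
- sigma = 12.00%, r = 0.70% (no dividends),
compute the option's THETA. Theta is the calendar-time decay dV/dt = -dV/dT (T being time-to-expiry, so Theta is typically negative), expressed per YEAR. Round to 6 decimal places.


Answer: Theta = -0.219021

Derivation:
d1 = 0.0292247987; d2 = -0.0746982498
phi(d1) = 0.3987719507; exp(-qT) = 1.0000000000; exp(-rT) = 0.9947637572
Theta = -S*exp(-qT)*phi(d1)*sigma/(2*sqrt(T)) + r*K*exp(-rT)*N(-d2) - q*S*exp(-qT)*N(-d1)
N(-d1) = 0.4883426516; N(-d2) = 0.5297725999; sqrt(T) = 0.8660254038
Term 1 = -9.1600 * 1.0000000000 * 0.3987719507 * 0.1200 / (2 * 0.8660254038) = -0.2530700175
Term 2 = 0.0070 * 9.2300 * 0.9947637572 * 0.5297725999 = 0.0340493784
Term 3 = 0 (no dividend yield, q = 0)
Theta = -0.2530700175 + (0.0340493784) + (0.0000000000) = -0.219021


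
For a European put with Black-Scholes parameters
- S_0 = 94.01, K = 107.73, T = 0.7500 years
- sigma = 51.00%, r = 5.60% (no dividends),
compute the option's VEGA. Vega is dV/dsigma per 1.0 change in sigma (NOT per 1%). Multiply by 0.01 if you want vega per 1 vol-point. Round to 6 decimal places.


Answer: Vega = 32.478993

Derivation:
d1 = 0.0074955069; d2 = -0.4341774490
phi(d1) = 0.3989310737; exp(-qT) = 1.0000000000; exp(-rT) = 0.9588697806
Vega = S * exp(-qT) * phi(d1) * sqrt(T) = 94.0100 * 1.0000000000 * 0.3989310737 * 0.8660254038 = 32.478993


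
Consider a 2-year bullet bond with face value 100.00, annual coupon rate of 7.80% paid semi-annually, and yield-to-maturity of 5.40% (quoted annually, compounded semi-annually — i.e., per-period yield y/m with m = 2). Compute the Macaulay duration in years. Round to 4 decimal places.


Answer: Macaulay duration = 1.8929 years

Derivation:
Coupon per period c = face * coupon_rate / m = 3.900000
Periods per year m = 2; per-period yield y/m = 0.027000
Number of cashflows N = 4
Cashflows (t years, CF_t, discount factor 1/(1+y/m)^(m*t), PV):
  t = 0.5000: CF_t = 3.900000, DF = 0.973710, PV = 3.797468
  t = 1.0000: CF_t = 3.900000, DF = 0.948111, PV = 3.697632
  t = 1.5000: CF_t = 3.900000, DF = 0.923185, PV = 3.600421
  t = 2.0000: CF_t = 103.900000, DF = 0.898914, PV = 93.397182
Price P = sum_t PV_t = 104.492704
Macaulay numerator sum_t t * PV_t:
  t * PV_t at t = 0.5000: 1.898734
  t * PV_t at t = 1.0000: 3.697632
  t * PV_t at t = 1.5000: 5.400631
  t * PV_t at t = 2.0000: 186.794364
Macaulay duration D = (sum_t t * PV_t) / P = 197.791362 / 104.492704 = 1.892872


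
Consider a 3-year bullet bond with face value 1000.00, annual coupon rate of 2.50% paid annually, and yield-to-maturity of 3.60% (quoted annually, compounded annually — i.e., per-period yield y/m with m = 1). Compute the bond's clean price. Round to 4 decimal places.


Answer: Price = 969.2408

Derivation:
Coupon per period c = face * coupon_rate / m = 25.000000
Periods per year m = 1; per-period yield y/m = 0.036000
Number of cashflows N = 3
Cashflows (t years, CF_t, discount factor 1/(1+y/m)^(m*t), PV):
  t = 1.0000: CF_t = 25.000000, DF = 0.965251, PV = 24.131274
  t = 2.0000: CF_t = 25.000000, DF = 0.931709, PV = 23.292736
  t = 3.0000: CF_t = 1025.000000, DF = 0.899333, PV = 921.816758
Price P = sum_t PV_t = 969.240768


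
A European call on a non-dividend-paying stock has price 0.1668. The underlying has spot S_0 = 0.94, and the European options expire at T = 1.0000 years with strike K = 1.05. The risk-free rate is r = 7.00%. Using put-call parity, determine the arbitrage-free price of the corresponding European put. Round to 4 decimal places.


Put-call parity: C - P = S_0 * exp(-qT) - K * exp(-rT).
S_0 * exp(-qT) = 0.9400 * 1.00000000 = 0.94000000
K * exp(-rT) = 1.0500 * 0.93239382 = 0.97901351
P = C - S*exp(-qT) + K*exp(-rT)
P = 0.1668 - 0.94000000 + 0.97901351 = 0.2058

Answer: Put price = 0.2058


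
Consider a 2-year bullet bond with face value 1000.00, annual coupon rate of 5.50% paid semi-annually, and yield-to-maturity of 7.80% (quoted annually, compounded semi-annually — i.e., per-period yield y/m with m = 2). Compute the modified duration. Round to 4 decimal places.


Answer: Modified duration = 1.8471

Derivation:
Coupon per period c = face * coupon_rate / m = 27.500000
Periods per year m = 2; per-period yield y/m = 0.039000
Number of cashflows N = 4
Cashflows (t years, CF_t, discount factor 1/(1+y/m)^(m*t), PV):
  t = 0.5000: CF_t = 27.500000, DF = 0.962464, PV = 26.467757
  t = 1.0000: CF_t = 27.500000, DF = 0.926337, PV = 25.474261
  t = 1.5000: CF_t = 27.500000, DF = 0.891566, PV = 24.518057
  t = 2.0000: CF_t = 1027.500000, DF = 0.858100, PV = 881.697563
Price P = sum_t PV_t = 958.157639
First compute Macaulay numerator sum_t t * PV_t:
  t * PV_t at t = 0.5000: 13.233879
  t * PV_t at t = 1.0000: 25.474261
  t * PV_t at t = 1.5000: 36.777086
  t * PV_t at t = 2.0000: 1763.395126
Macaulay duration D = 1838.880351 / 958.157639 = 1.919184
Modified duration = D / (1 + y/m) = 1.919184 / (1 + 0.039000) = 1.847145


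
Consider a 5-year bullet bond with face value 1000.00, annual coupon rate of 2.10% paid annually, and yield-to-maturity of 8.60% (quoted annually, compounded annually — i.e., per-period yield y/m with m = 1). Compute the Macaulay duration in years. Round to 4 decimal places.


Coupon per period c = face * coupon_rate / m = 21.000000
Periods per year m = 1; per-period yield y/m = 0.086000
Number of cashflows N = 5
Cashflows (t years, CF_t, discount factor 1/(1+y/m)^(m*t), PV):
  t = 1.0000: CF_t = 21.000000, DF = 0.920810, PV = 19.337017
  t = 2.0000: CF_t = 21.000000, DF = 0.847892, PV = 17.805724
  t = 3.0000: CF_t = 21.000000, DF = 0.780747, PV = 16.395695
  t = 4.0000: CF_t = 21.000000, DF = 0.718920, PV = 15.097325
  t = 5.0000: CF_t = 1021.000000, DF = 0.661989, PV = 675.890926
Price P = sum_t PV_t = 744.526686
Macaulay numerator sum_t t * PV_t:
  t * PV_t at t = 1.0000: 19.337017
  t * PV_t at t = 2.0000: 35.611449
  t * PV_t at t = 3.0000: 49.187084
  t * PV_t at t = 4.0000: 60.389299
  t * PV_t at t = 5.0000: 3379.454629
Macaulay duration D = (sum_t t * PV_t) / P = 3543.979476 / 744.526686 = 4.760044

Answer: Macaulay duration = 4.7600 years


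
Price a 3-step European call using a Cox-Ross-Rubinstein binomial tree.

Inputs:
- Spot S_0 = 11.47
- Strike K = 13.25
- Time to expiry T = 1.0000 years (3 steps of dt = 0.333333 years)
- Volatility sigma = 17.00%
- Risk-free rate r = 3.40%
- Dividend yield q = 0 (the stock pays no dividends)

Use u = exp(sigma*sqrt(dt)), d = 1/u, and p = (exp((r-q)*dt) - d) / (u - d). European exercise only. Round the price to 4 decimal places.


Answer: Price = V(0,0) = 0.3151

Derivation:
dt = T/N = 0.333333
u = exp(sigma*sqrt(dt)) = 1.103128; d = 1/u = 0.906513
p = (exp((r-q)*dt) - d) / (u - d) = 0.533453
Discount per step: exp(-r*dt) = 0.988731
Stock lattice S(k, i) with i counting down-moves:
  k=0: S(0,0) = 11.4700
  k=1: S(1,0) = 12.6529; S(1,1) = 10.3977
  k=2: S(2,0) = 13.9577; S(2,1) = 11.4700; S(2,2) = 9.4257
  k=3: S(3,0) = 15.3972; S(3,1) = 12.6529; S(3,2) = 10.3977; S(3,3) = 8.5445
Terminal payoffs V(N, i) = max(S_T - K, 0):
  V(3,0) = 2.147168; V(3,1) = 0.000000; V(3,2) = 0.000000; V(3,3) = 0.000000
Backward induction: V(k, i) = exp(-r*dt) * [p * V(k+1, i) + (1-p) * V(k+1, i+1)].
  V(2,0) = exp(-r*dt) * [p*2.147168 + (1-p)*0.000000] = 1.132504
  V(2,1) = exp(-r*dt) * [p*0.000000 + (1-p)*0.000000] = 0.000000
  V(2,2) = exp(-r*dt) * [p*0.000000 + (1-p)*0.000000] = 0.000000
  V(1,0) = exp(-r*dt) * [p*1.132504 + (1-p)*0.000000] = 0.597329
  V(1,1) = exp(-r*dt) * [p*0.000000 + (1-p)*0.000000] = 0.000000
  V(0,0) = exp(-r*dt) * [p*0.597329 + (1-p)*0.000000] = 0.315056


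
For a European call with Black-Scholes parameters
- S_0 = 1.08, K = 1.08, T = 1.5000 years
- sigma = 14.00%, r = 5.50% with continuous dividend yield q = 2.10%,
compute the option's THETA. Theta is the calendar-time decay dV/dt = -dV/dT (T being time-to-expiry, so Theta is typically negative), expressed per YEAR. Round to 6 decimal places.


Answer: Theta = -0.039839

Derivation:
d1 = 0.3831701812; d2 = 0.2117058992
phi(d1) = 0.3707051682; exp(-qT) = 0.9689909565; exp(-rT) = 0.9208114379
Theta = -S*exp(-qT)*phi(d1)*sigma/(2*sqrt(T)) - r*K*exp(-rT)*N(d2) + q*S*exp(-qT)*N(d1)
N(d1) = 0.6492032071; N(d2) = 0.5838317572; sqrt(T) = 1.2247448714
Term 1 = -1.0800 * 0.9689909565 * 0.3707051682 * 0.1400 / (2 * 1.2247448714) = -0.0221730038
Term 2 = -0.0550 * 1.0800 * 0.9208114379 * 0.5838317572 = -0.0319333782
Term 3 = 0.0210 * 1.0800 * 0.9689909565 * 0.6492032071 = 0.0142673538
Theta = -0.0221730038 + (-0.0319333782) + (0.0142673538) = -0.039839


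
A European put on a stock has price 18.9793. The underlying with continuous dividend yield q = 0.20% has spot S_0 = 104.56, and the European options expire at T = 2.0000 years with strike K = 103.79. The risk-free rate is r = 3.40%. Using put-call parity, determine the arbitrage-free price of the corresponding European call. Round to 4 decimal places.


Put-call parity: C - P = S_0 * exp(-qT) - K * exp(-rT).
S_0 * exp(-qT) = 104.5600 * 0.99600799 = 104.14259537
K * exp(-rT) = 103.7900 * 0.93426047 = 96.96689455
C = P + S*exp(-qT) - K*exp(-rT)
C = 18.9793 + 104.14259537 - 96.96689455 = 26.1550

Answer: Call price = 26.1550


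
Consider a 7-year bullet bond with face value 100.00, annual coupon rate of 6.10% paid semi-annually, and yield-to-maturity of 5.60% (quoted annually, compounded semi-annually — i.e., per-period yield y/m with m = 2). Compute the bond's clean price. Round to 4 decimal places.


Answer: Price = 102.8629

Derivation:
Coupon per period c = face * coupon_rate / m = 3.050000
Periods per year m = 2; per-period yield y/m = 0.028000
Number of cashflows N = 14
Cashflows (t years, CF_t, discount factor 1/(1+y/m)^(m*t), PV):
  t = 0.5000: CF_t = 3.050000, DF = 0.972763, PV = 2.966926
  t = 1.0000: CF_t = 3.050000, DF = 0.946267, PV = 2.886115
  t = 1.5000: CF_t = 3.050000, DF = 0.920493, PV = 2.807505
  t = 2.0000: CF_t = 3.050000, DF = 0.895422, PV = 2.731036
  t = 2.5000: CF_t = 3.050000, DF = 0.871033, PV = 2.656650
  t = 3.0000: CF_t = 3.050000, DF = 0.847308, PV = 2.584289
  t = 3.5000: CF_t = 3.050000, DF = 0.824230, PV = 2.513900
  t = 4.0000: CF_t = 3.050000, DF = 0.801780, PV = 2.445428
  t = 4.5000: CF_t = 3.050000, DF = 0.779941, PV = 2.378821
  t = 5.0000: CF_t = 3.050000, DF = 0.758698, PV = 2.314028
  t = 5.5000: CF_t = 3.050000, DF = 0.738033, PV = 2.251000
  t = 6.0000: CF_t = 3.050000, DF = 0.717931, PV = 2.189689
  t = 6.5000: CF_t = 3.050000, DF = 0.698376, PV = 2.130048
  t = 7.0000: CF_t = 103.050000, DF = 0.679354, PV = 70.007471
Price P = sum_t PV_t = 102.862907


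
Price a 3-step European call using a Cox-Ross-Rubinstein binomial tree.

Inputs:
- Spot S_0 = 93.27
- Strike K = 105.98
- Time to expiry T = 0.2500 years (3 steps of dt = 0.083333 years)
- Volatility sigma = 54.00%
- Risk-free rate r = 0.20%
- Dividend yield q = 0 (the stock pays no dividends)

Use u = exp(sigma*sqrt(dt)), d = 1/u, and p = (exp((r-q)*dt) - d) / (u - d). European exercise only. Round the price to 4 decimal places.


Answer: Price = V(0,0) = 5.2589

Derivation:
dt = T/N = 0.083333
u = exp(sigma*sqrt(dt)) = 1.168691; d = 1/u = 0.855658
p = (exp((r-q)*dt) - d) / (u - d) = 0.461640
Discount per step: exp(-r*dt) = 0.999833
Stock lattice S(k, i) with i counting down-moves:
  k=0: S(0,0) = 93.2700
  k=1: S(1,0) = 109.0038; S(1,1) = 79.8072
  k=2: S(2,0) = 127.3918; S(2,1) = 93.2700; S(2,2) = 68.2877
  k=3: S(3,0) = 148.8817; S(3,1) = 109.0038; S(3,2) = 79.8072; S(3,3) = 58.4309
Terminal payoffs V(N, i) = max(S_T - K, 0):
  V(3,0) = 42.901730; V(3,1) = 3.023837; V(3,2) = 0.000000; V(3,3) = 0.000000
Backward induction: V(k, i) = exp(-r*dt) * [p * V(k+1, i) + (1-p) * V(k+1, i+1)].
  V(2,0) = exp(-r*dt) * [p*42.901730 + (1-p)*3.023837] = 21.429498
  V(2,1) = exp(-r*dt) * [p*3.023837 + (1-p)*0.000000] = 1.395692
  V(2,2) = exp(-r*dt) * [p*0.000000 + (1-p)*0.000000] = 0.000000
  V(1,0) = exp(-r*dt) * [p*21.429498 + (1-p)*1.395692] = 10.642325
  V(1,1) = exp(-r*dt) * [p*1.395692 + (1-p)*0.000000] = 0.644200
  V(0,0) = exp(-r*dt) * [p*10.642325 + (1-p)*0.644200] = 5.258858


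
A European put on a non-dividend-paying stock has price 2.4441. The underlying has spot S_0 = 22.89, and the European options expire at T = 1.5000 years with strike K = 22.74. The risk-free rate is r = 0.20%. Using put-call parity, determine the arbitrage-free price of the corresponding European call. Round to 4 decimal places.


Answer: Call price = 2.6622

Derivation:
Put-call parity: C - P = S_0 * exp(-qT) - K * exp(-rT).
S_0 * exp(-qT) = 22.8900 * 1.00000000 = 22.89000000
K * exp(-rT) = 22.7400 * 0.99700450 = 22.67188223
C = P + S*exp(-qT) - K*exp(-rT)
C = 2.4441 + 22.89000000 - 22.67188223 = 2.6622


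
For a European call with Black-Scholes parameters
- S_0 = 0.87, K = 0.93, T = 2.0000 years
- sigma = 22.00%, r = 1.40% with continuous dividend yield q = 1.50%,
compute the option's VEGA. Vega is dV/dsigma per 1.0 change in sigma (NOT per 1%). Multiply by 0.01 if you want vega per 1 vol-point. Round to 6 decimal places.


d1 = -0.0652189478; d2 = -0.3763459315
phi(d1) = 0.3980947293; exp(-qT) = 0.9704455335; exp(-rT) = 0.9723883668
Vega = S * exp(-qT) * phi(d1) * sqrt(T) = 0.8700 * 0.9704455335 * 0.3980947293 * 1.4142135624 = 0.475326

Answer: Vega = 0.475326


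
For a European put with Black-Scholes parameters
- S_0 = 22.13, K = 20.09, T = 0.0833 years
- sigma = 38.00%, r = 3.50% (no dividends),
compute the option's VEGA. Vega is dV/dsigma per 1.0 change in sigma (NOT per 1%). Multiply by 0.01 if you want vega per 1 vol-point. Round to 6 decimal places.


Answer: Vega = 1.602296

Derivation:
d1 = 0.9632287325; d2 = 0.8535541229
phi(d1) = 0.2508642485; exp(-qT) = 1.0000000000; exp(-rT) = 0.9970887459
Vega = S * exp(-qT) * phi(d1) * sqrt(T) = 22.1300 * 1.0000000000 * 0.2508642485 * 0.2886173938 = 1.602296


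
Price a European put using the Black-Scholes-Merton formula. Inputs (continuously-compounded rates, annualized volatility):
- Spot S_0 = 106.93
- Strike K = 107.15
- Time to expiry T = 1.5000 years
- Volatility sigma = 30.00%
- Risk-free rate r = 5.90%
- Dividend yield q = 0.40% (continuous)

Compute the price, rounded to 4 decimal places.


d1 = (ln(S/K) + (r - q + 0.5*sigma^2) * T) / (sigma * sqrt(T)) = 0.40265445
d2 = d1 - sigma * sqrt(T) = 0.03523099
exp(-rT) = 0.91530311; exp(-qT) = 0.99401796
P = K * exp(-rT) * N(-d2) - S_0 * exp(-qT) * N(-d1)
N(-d1) = 0.34360122; N(-d2) = 0.48594777
P = 107.1500 * 0.91530311 * 0.48594777 - 106.9300 * 0.99401796 * 0.34360122 = 11.1377

Answer: Price = 11.1377


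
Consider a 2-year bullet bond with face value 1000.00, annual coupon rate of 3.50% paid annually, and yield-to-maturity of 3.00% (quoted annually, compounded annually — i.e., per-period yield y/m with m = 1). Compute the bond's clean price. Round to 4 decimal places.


Coupon per period c = face * coupon_rate / m = 35.000000
Periods per year m = 1; per-period yield y/m = 0.030000
Number of cashflows N = 2
Cashflows (t years, CF_t, discount factor 1/(1+y/m)^(m*t), PV):
  t = 1.0000: CF_t = 35.000000, DF = 0.970874, PV = 33.980583
  t = 2.0000: CF_t = 1035.000000, DF = 0.942596, PV = 975.586766
Price P = sum_t PV_t = 1009.567348

Answer: Price = 1009.5673


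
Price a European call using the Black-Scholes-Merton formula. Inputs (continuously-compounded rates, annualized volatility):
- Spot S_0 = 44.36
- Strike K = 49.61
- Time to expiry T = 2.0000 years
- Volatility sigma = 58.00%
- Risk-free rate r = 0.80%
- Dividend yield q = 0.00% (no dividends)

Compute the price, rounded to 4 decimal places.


Answer: Price = 12.6935

Derivation:
d1 = (ln(S/K) + (r - q + 0.5*sigma^2) * T) / (sigma * sqrt(T)) = 0.29326124
d2 = d1 - sigma * sqrt(T) = -0.52698262
exp(-rT) = 0.98412732; exp(-qT) = 1.00000000
C = S_0 * exp(-qT) * N(d1) - K * exp(-rT) * N(d2)
N(d1) = 0.61533876; N(d2) = 0.29910283
C = 44.3600 * 1.00000000 * 0.61533876 - 49.6100 * 0.98412732 * 0.29910283 = 12.6935


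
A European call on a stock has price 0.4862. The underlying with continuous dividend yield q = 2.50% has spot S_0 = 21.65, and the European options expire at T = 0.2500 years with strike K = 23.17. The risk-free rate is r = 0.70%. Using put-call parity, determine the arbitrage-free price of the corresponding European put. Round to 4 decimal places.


Answer: Put price = 2.1006

Derivation:
Put-call parity: C - P = S_0 * exp(-qT) - K * exp(-rT).
S_0 * exp(-qT) = 21.6500 * 0.99376949 = 21.51510947
K * exp(-rT) = 23.1700 * 0.99825153 = 23.12948796
P = C - S*exp(-qT) + K*exp(-rT)
P = 0.4862 - 21.51510947 + 23.12948796 = 2.1006


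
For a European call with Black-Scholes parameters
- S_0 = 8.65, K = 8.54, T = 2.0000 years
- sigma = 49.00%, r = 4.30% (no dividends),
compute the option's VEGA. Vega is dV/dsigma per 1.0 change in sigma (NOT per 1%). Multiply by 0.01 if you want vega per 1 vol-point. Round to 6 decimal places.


Answer: Vega = 4.330169

Derivation:
d1 = 0.4890557048; d2 = -0.2039089408
phi(d1) = 0.3539759612; exp(-qT) = 1.0000000000; exp(-rT) = 0.9175942312
Vega = S * exp(-qT) * phi(d1) * sqrt(T) = 8.6500 * 1.0000000000 * 0.3539759612 * 1.4142135624 = 4.330169


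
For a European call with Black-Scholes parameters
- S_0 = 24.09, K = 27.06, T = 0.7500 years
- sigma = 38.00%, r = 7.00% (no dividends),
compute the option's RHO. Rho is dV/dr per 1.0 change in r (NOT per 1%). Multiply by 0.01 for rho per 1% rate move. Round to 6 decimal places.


d1 = -0.0292011797; d2 = -0.3582908332
phi(d1) = 0.3987722258; exp(-qT) = 1.0000000000; exp(-rT) = 0.9488543211
N(d2) = 0.3600628387
Rho = K*T*exp(-rT)*N(d2) = 27.0600 * 0.7500 * 0.9488543211 * 0.3600628387 = 6.933730

Answer: Rho = 6.933730


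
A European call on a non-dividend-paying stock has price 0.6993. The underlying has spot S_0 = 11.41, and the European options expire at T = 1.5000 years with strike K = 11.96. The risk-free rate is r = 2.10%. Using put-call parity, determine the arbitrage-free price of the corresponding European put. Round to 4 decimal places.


Answer: Put price = 0.8784

Derivation:
Put-call parity: C - P = S_0 * exp(-qT) - K * exp(-rT).
S_0 * exp(-qT) = 11.4100 * 1.00000000 = 11.41000000
K * exp(-rT) = 11.9600 * 0.96899096 = 11.58913184
P = C - S*exp(-qT) + K*exp(-rT)
P = 0.6993 - 11.41000000 + 11.58913184 = 0.8784


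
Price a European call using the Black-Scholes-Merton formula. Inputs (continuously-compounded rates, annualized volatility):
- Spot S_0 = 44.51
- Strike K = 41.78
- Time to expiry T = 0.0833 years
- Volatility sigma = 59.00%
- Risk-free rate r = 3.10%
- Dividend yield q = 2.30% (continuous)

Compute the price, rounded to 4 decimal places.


Answer: Price = 4.5003

Derivation:
d1 = (ln(S/K) + (r - q + 0.5*sigma^2) * T) / (sigma * sqrt(T)) = 0.46076420
d2 = d1 - sigma * sqrt(T) = 0.29047994
exp(-rT) = 0.99742103; exp(-qT) = 0.99808593
C = S_0 * exp(-qT) * N(d1) - K * exp(-rT) * N(d2)
N(d1) = 0.67751611; N(d2) = 0.61427545
C = 44.5100 * 0.99808593 * 0.67751611 - 41.7800 * 0.99742103 * 0.61427545 = 4.5003


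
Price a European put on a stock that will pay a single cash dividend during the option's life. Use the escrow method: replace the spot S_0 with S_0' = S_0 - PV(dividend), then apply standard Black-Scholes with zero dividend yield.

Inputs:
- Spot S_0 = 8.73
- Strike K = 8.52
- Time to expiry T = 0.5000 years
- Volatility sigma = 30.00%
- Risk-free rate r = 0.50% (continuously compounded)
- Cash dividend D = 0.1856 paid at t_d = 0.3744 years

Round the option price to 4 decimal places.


PV(D) = D * exp(-r * t_d) = 0.1856 * 0.99812975 = 0.18525288
S_0' = S_0 - PV(D) = 8.7300 - 0.18525288 = 8.54474712
d1 = (ln(S_0'/K) + (r + sigma^2/2)*T) / (sigma*sqrt(T)) = 0.13152366
d2 = d1 - sigma*sqrt(T) = -0.08060838
exp(-rT) = 0.99750312
N(-d1) = 0.44768054; N(-d2) = 0.53212330
P = K * exp(-rT) * N(-d2) - S_0' * N(-d1) = 8.5200 * 0.99750312 * 0.53212330 - 8.54474712 * 0.44768054 = 0.6971

Answer: Price = 0.6971


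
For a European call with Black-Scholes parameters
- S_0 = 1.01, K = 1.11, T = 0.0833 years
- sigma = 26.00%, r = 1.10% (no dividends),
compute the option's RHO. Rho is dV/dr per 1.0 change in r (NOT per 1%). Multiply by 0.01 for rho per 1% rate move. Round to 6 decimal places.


d1 = -1.2083850377; d2 = -1.2834255601
phi(d1) = 0.1922351854; exp(-qT) = 1.0000000000; exp(-rT) = 0.9990841197
N(d2) = 0.0996715119
Rho = K*T*exp(-rT)*N(d2) = 1.1100 * 0.0833 * 0.9990841197 * 0.0996715119 = 0.009207

Answer: Rho = 0.009207


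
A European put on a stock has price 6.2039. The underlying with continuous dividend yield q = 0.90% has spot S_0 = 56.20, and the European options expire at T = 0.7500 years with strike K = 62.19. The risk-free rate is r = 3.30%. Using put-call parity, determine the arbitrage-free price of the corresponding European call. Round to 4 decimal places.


Answer: Call price = 1.3561

Derivation:
Put-call parity: C - P = S_0 * exp(-qT) - K * exp(-rT).
S_0 * exp(-qT) = 56.2000 * 0.99327273 = 55.82192743
K * exp(-rT) = 62.1900 * 0.97555377 = 60.66968896
C = P + S*exp(-qT) - K*exp(-rT)
C = 6.2039 + 55.82192743 - 60.66968896 = 1.3561


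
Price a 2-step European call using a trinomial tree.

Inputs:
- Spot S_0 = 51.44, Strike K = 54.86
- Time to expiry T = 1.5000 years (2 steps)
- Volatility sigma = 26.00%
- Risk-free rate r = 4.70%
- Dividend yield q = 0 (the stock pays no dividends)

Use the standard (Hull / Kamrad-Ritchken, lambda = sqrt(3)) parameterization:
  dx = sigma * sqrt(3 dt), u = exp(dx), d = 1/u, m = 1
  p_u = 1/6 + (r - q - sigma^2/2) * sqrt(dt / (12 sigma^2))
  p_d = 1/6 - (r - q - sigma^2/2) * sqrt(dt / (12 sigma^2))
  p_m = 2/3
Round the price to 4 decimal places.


Answer: Price = V(0,0) = 6.4255

Derivation:
dt = T/N = 0.750000; dx = sigma*sqrt(3*dt) = 0.390000
u = exp(dx) = 1.476981; d = 1/u = 0.677057
p_u = 0.179359, p_m = 0.666667, p_d = 0.153974
Discount per step: exp(-r*dt) = 0.965364
Stock lattice S(k, j) with j the centered position index:
  k=0: S(0,+0) = 51.4400
  k=1: S(1,-1) = 34.8278; S(1,+0) = 51.4400; S(1,+1) = 75.9759
  k=2: S(2,-2) = 23.5804; S(2,-1) = 34.8278; S(2,+0) = 51.4400; S(2,+1) = 75.9759; S(2,+2) = 112.2149
Terminal payoffs V(N, j) = max(S_T - K, 0):
  V(2,-2) = 0.000000; V(2,-1) = 0.000000; V(2,+0) = 0.000000; V(2,+1) = 21.115892; V(2,+2) = 57.354933
Backward induction: V(k, j) = exp(-r*dt) * [p_u * V(k+1, j+1) + p_m * V(k+1, j) + p_d * V(k+1, j-1)]
  V(1,-1) = exp(-r*dt) * [p_u*0.000000 + p_m*0.000000 + p_d*0.000000] = 0.000000
  V(1,+0) = exp(-r*dt) * [p_u*21.115892 + p_m*0.000000 + p_d*0.000000] = 3.656147
  V(1,+1) = exp(-r*dt) * [p_u*57.354933 + p_m*21.115892 + p_d*0.000000] = 23.520500
  V(0,+0) = exp(-r*dt) * [p_u*23.520500 + p_m*3.656147 + p_d*0.000000] = 6.425506


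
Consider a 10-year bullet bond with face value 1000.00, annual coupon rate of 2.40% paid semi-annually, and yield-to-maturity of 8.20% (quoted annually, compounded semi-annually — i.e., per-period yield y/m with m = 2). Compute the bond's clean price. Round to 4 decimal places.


Coupon per period c = face * coupon_rate / m = 12.000000
Periods per year m = 2; per-period yield y/m = 0.041000
Number of cashflows N = 20
Cashflows (t years, CF_t, discount factor 1/(1+y/m)^(m*t), PV):
  t = 0.5000: CF_t = 12.000000, DF = 0.960615, PV = 11.527378
  t = 1.0000: CF_t = 12.000000, DF = 0.922781, PV = 11.073369
  t = 1.5000: CF_t = 12.000000, DF = 0.886437, PV = 10.637242
  t = 2.0000: CF_t = 12.000000, DF = 0.851524, PV = 10.218292
  t = 2.5000: CF_t = 12.000000, DF = 0.817987, PV = 9.815843
  t = 3.0000: CF_t = 12.000000, DF = 0.785770, PV = 9.429244
  t = 3.5000: CF_t = 12.000000, DF = 0.754823, PV = 9.057871
  t = 4.0000: CF_t = 12.000000, DF = 0.725094, PV = 8.701125
  t = 4.5000: CF_t = 12.000000, DF = 0.696536, PV = 8.358429
  t = 5.0000: CF_t = 12.000000, DF = 0.669103, PV = 8.029231
  t = 5.5000: CF_t = 12.000000, DF = 0.642750, PV = 7.712998
  t = 6.0000: CF_t = 12.000000, DF = 0.617435, PV = 7.409220
  t = 6.5000: CF_t = 12.000000, DF = 0.593117, PV = 7.117406
  t = 7.0000: CF_t = 12.000000, DF = 0.569757, PV = 6.837086
  t = 7.5000: CF_t = 12.000000, DF = 0.547317, PV = 6.567806
  t = 8.0000: CF_t = 12.000000, DF = 0.525761, PV = 6.309131
  t = 8.5000: CF_t = 12.000000, DF = 0.505054, PV = 6.060645
  t = 9.0000: CF_t = 12.000000, DF = 0.485162, PV = 5.821945
  t = 9.5000: CF_t = 12.000000, DF = 0.466054, PV = 5.592647
  t = 10.0000: CF_t = 1012.000000, DF = 0.447698, PV = 453.070643
Price P = sum_t PV_t = 609.347552

Answer: Price = 609.3476


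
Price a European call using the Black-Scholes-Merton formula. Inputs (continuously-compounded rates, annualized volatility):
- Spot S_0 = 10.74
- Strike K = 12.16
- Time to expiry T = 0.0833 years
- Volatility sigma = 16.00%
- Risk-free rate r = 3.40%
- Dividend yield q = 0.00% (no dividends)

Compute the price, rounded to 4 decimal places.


d1 = (ln(S/K) + (r - q + 0.5*sigma^2) * T) / (sigma * sqrt(T)) = -2.60462359
d2 = d1 - sigma * sqrt(T) = -2.65080237
exp(-rT) = 0.99717181; exp(-qT) = 1.00000000
C = S_0 * exp(-qT) * N(d1) - K * exp(-rT) * N(d2)
N(d1) = 0.00459876; N(d2) = 0.00401504
C = 10.7400 * 1.00000000 * 0.00459876 - 12.1600 * 0.99717181 * 0.00401504 = 0.0007

Answer: Price = 0.0007


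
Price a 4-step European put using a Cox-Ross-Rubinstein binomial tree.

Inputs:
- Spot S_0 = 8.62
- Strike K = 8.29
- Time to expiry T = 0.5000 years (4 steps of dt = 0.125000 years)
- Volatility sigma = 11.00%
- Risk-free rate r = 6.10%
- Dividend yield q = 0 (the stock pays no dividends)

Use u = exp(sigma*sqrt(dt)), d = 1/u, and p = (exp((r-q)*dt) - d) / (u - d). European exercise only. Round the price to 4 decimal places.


Answer: Price = V(0,0) = 0.0754

Derivation:
dt = T/N = 0.125000
u = exp(sigma*sqrt(dt)) = 1.039657; d = 1/u = 0.961856
p = (exp((r-q)*dt) - d) / (u - d) = 0.588659
Discount per step: exp(-r*dt) = 0.992404
Stock lattice S(k, i) with i counting down-moves:
  k=0: S(0,0) = 8.6200
  k=1: S(1,0) = 8.9618; S(1,1) = 8.2912
  k=2: S(2,0) = 9.3172; S(2,1) = 8.6200; S(2,2) = 7.9749
  k=3: S(3,0) = 9.6867; S(3,1) = 8.9618; S(3,2) = 8.2912; S(3,3) = 7.6707
  k=4: S(4,0) = 10.0709; S(4,1) = 9.3172; S(4,2) = 8.6200; S(4,3) = 7.9749; S(4,4) = 7.3781
Terminal payoffs V(N, i) = max(K - S_T, 0):
  V(4,0) = 0.000000; V(4,1) = 0.000000; V(4,2) = 0.000000; V(4,3) = 0.315066; V(4,4) = 0.911860
Backward induction: V(k, i) = exp(-r*dt) * [p * V(k+1, i) + (1-p) * V(k+1, i+1)].
  V(3,0) = exp(-r*dt) * [p*0.000000 + (1-p)*0.000000] = 0.000000
  V(3,1) = exp(-r*dt) * [p*0.000000 + (1-p)*0.000000] = 0.000000
  V(3,2) = exp(-r*dt) * [p*0.000000 + (1-p)*0.315066] = 0.128615
  V(3,3) = exp(-r*dt) * [p*0.315066 + (1-p)*0.911860] = 0.556294
  V(2,0) = exp(-r*dt) * [p*0.000000 + (1-p)*0.000000] = 0.000000
  V(2,1) = exp(-r*dt) * [p*0.000000 + (1-p)*0.128615] = 0.052503
  V(2,2) = exp(-r*dt) * [p*0.128615 + (1-p)*0.556294] = 0.302224
  V(1,0) = exp(-r*dt) * [p*0.000000 + (1-p)*0.052503] = 0.021433
  V(1,1) = exp(-r*dt) * [p*0.052503 + (1-p)*0.302224] = 0.154044
  V(0,0) = exp(-r*dt) * [p*0.021433 + (1-p)*0.154044] = 0.075404


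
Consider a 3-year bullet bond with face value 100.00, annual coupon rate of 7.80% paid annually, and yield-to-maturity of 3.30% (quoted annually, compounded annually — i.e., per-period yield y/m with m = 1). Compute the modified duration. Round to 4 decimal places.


Answer: Modified duration = 2.7116

Derivation:
Coupon per period c = face * coupon_rate / m = 7.800000
Periods per year m = 1; per-period yield y/m = 0.033000
Number of cashflows N = 3
Cashflows (t years, CF_t, discount factor 1/(1+y/m)^(m*t), PV):
  t = 1.0000: CF_t = 7.800000, DF = 0.968054, PV = 7.550823
  t = 2.0000: CF_t = 7.800000, DF = 0.937129, PV = 7.309606
  t = 3.0000: CF_t = 107.800000, DF = 0.907192, PV = 97.795258
Price P = sum_t PV_t = 112.655687
First compute Macaulay numerator sum_t t * PV_t:
  t * PV_t at t = 1.0000: 7.550823
  t * PV_t at t = 2.0000: 14.619212
  t * PV_t at t = 3.0000: 293.385774
Macaulay duration D = 315.555808 / 112.655687 = 2.801064
Modified duration = D / (1 + y/m) = 2.801064 / (1 + 0.033000) = 2.711582


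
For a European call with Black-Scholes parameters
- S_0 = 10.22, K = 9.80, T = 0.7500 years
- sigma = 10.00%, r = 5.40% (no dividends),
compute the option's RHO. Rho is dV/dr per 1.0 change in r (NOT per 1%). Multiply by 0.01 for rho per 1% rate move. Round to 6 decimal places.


d1 = 0.9955158212; d2 = 0.9089132808
phi(d1) = 0.2430557572; exp(-qT) = 1.0000000000; exp(-rT) = 0.9603091645
N(d2) = 0.8183020486
Rho = K*T*exp(-rT)*N(d2) = 9.8000 * 0.7500 * 0.9603091645 * 0.8183020486 = 5.775799

Answer: Rho = 5.775799


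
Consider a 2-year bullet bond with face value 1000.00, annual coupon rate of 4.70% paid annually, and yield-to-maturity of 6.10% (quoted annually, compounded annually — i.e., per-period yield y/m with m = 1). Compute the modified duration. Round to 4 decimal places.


Answer: Modified duration = 1.8422

Derivation:
Coupon per period c = face * coupon_rate / m = 47.000000
Periods per year m = 1; per-period yield y/m = 0.061000
Number of cashflows N = 2
Cashflows (t years, CF_t, discount factor 1/(1+y/m)^(m*t), PV):
  t = 1.0000: CF_t = 47.000000, DF = 0.942507, PV = 44.297832
  t = 2.0000: CF_t = 1047.000000, DF = 0.888320, PV = 930.070595
Price P = sum_t PV_t = 974.368427
First compute Macaulay numerator sum_t t * PV_t:
  t * PV_t at t = 1.0000: 44.297832
  t * PV_t at t = 2.0000: 1860.141190
Macaulay duration D = 1904.439022 / 974.368427 = 1.954537
Modified duration = D / (1 + y/m) = 1.954537 / (1 + 0.061000) = 1.842165


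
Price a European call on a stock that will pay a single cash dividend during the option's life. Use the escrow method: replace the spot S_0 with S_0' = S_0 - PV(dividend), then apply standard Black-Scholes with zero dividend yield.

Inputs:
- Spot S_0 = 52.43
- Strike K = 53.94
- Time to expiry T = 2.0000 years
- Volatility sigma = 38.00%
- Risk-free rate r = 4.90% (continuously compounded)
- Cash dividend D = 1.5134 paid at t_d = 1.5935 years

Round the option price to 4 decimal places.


PV(D) = D * exp(-r * t_d) = 1.5134 * 0.92488905 = 1.39972708
S_0' = S_0 - PV(D) = 52.4300 - 1.39972708 = 51.03027292
d1 = (ln(S_0'/K) + (r + sigma^2/2)*T) / (sigma*sqrt(T)) = 0.34787184
d2 = d1 - sigma*sqrt(T) = -0.18952932
exp(-rT) = 0.90664890
N(d1) = 0.63603178; N(d2) = 0.42483899
C = S_0' * N(d1) - K * exp(-rT) * N(d2) = 51.03027292 * 0.63603178 - 53.9400 * 0.90664890 * 0.42483899 = 11.6803

Answer: Price = 11.6803


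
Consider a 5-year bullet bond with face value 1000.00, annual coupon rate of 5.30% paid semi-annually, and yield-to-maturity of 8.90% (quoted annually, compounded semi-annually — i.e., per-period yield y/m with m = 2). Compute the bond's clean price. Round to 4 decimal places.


Coupon per period c = face * coupon_rate / m = 26.500000
Periods per year m = 2; per-period yield y/m = 0.044500
Number of cashflows N = 10
Cashflows (t years, CF_t, discount factor 1/(1+y/m)^(m*t), PV):
  t = 0.5000: CF_t = 26.500000, DF = 0.957396, PV = 25.370991
  t = 1.0000: CF_t = 26.500000, DF = 0.916607, PV = 24.290082
  t = 1.5000: CF_t = 26.500000, DF = 0.877556, PV = 23.255225
  t = 2.0000: CF_t = 26.500000, DF = 0.840168, PV = 22.264456
  t = 2.5000: CF_t = 26.500000, DF = 0.804374, PV = 21.315899
  t = 3.0000: CF_t = 26.500000, DF = 0.770104, PV = 20.407754
  t = 3.5000: CF_t = 26.500000, DF = 0.737294, PV = 19.538300
  t = 4.0000: CF_t = 26.500000, DF = 0.705883, PV = 18.705888
  t = 4.5000: CF_t = 26.500000, DF = 0.675809, PV = 17.908940
  t = 5.0000: CF_t = 1026.500000, DF = 0.647017, PV = 664.162744
Price P = sum_t PV_t = 857.220278

Answer: Price = 857.2203


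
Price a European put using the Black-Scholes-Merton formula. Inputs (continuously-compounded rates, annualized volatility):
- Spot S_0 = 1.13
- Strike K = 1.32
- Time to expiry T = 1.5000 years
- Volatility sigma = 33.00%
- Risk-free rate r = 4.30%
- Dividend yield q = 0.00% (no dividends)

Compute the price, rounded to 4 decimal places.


d1 = (ln(S/K) + (r - q + 0.5*sigma^2) * T) / (sigma * sqrt(T)) = -0.02285969
d2 = d1 - sigma * sqrt(T) = -0.42702549
exp(-rT) = 0.93753611; exp(-qT) = 1.00000000
P = K * exp(-rT) * N(-d2) - S_0 * exp(-qT) * N(-d1)
N(-d1) = 0.50911890; N(-d2) = 0.66531962
P = 1.3200 * 0.93753611 * 0.66531962 - 1.1300 * 1.00000000 * 0.50911890 = 0.2481

Answer: Price = 0.2481
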